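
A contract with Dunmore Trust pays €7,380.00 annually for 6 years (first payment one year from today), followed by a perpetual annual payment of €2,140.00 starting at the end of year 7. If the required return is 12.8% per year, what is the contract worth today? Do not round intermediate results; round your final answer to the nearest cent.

PV of 6-year annuity: €7,380.00 × [1 − (1+0.128)^−6] / 0.128 = 29666.96565
Perpetuity value at year 6: €2,140.00 / 0.128 = 16718.75000
PV of perpetuity: 16718.75000 / (1+0.128)^6 = 8116.13394
Total PV = 29666.96565 + 8116.13394 = 37783.09959

€37783.10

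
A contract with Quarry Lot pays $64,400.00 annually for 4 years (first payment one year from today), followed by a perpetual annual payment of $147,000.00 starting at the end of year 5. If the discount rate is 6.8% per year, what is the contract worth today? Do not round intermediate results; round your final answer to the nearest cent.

$1880713.17

PV of 4-year annuity: $64,400.00 × [1 − (1+0.068)^−4] / 0.068 = 219124.92543
Perpetuity value at year 4: $147,000.00 / 0.068 = 2161764.70588
PV of perpetuity: 2161764.70588 / (1+0.068)^4 = 1661588.24567
Total PV = 219124.92543 + 1661588.24567 = 1880713.17110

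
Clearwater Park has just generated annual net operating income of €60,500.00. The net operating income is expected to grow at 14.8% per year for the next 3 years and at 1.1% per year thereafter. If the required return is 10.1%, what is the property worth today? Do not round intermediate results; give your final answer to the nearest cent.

D_1 = 69454.00000
D_2 = 79733.19200
D_3 = 91533.70442
Terminal value at year 3: TV = D_3×(1+g_2)/(r−g_2) = 92540.57516/0.09 = 1028228.61294
P_0 = D_1/(1+r)^1 + D_2/(1+r)^2 + D_3/(1+r)^3 + TV/(1+r)^3
    = 63082.65213 + 65775.55372 + 68583.41115 + 770420.31858 = 967861.93558

€967861.94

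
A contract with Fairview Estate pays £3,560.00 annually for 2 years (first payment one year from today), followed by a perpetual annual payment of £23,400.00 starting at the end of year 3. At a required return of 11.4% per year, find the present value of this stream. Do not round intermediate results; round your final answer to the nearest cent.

£171466.30

PV of 2-year annuity: £3,560.00 × [1 − (1+0.114)^−2] / 0.114 = 6064.35476
Perpetuity value at year 2: £23,400.00 / 0.114 = 205263.15789
PV of perpetuity: 205263.15789 / (1+0.114)^2 = 165401.94964
Total PV = 6064.35476 + 165401.94964 = 171466.30440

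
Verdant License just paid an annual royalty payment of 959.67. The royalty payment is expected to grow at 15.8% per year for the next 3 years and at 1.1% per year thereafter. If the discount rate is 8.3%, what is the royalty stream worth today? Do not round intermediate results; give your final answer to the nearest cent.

D_1 = 1111.29786
D_2 = 1286.88292
D_3 = 1490.21042
Terminal value at year 3: TV = D_3×(1+g_2)/(r−g_2) = 1506.60274/0.072 = 20925.03803
P_0 = D_1/(1+r)^1 + D_2/(1+r)^2 + D_3/(1+r)^3 + TV/(1+r)^3
    = 1026.12914 + 1097.19072 + 1173.17345 + 16473.31057 = 19769.80388

19769.80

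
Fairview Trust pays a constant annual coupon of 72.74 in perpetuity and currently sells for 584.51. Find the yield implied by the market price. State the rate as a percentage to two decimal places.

P = C/r ⇒ r = C/P = 72.74/584.51 = 0.124446

12.44%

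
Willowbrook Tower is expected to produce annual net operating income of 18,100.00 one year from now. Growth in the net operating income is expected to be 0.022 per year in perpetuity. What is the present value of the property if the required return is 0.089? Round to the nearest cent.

270149.25

Growing perpetuity: P = D₁ / (r − g) = 18,100.0000 / (0.089 − 0.022) = 270,149.25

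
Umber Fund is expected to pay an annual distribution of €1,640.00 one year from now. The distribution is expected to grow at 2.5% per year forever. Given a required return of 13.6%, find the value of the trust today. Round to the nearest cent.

€14774.77

Growing perpetuity: P = D₁ / (r − g) = €1,640.0000 / (0.136 − 0.025) = €14,774.77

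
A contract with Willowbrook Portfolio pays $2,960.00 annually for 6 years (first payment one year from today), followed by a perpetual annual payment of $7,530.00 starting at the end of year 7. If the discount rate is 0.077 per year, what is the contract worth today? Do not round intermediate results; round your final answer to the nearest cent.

PV of 6-year annuity: $2,960.00 × [1 − (1+0.077)^−6] / 0.077 = 13809.15630
Perpetuity value at year 6: $7,530.00 / 0.077 = 97792.20779
PV of perpetuity: 97792.20779 / (1+0.077)^6 = 62662.83382
Total PV = 13809.15630 + 62662.83382 = 76471.99012

$76471.99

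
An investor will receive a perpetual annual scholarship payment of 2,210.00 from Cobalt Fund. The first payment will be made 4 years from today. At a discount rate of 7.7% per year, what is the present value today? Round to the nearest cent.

22974.94

Value at end of year 3: C / r = 2,210.00 / 0.077 = 28,701.2987
Discount to today: PV = 28,701.2987 / (1 + 0.077)^3 = 28,701.2987 / 1.249244 = 22,974.94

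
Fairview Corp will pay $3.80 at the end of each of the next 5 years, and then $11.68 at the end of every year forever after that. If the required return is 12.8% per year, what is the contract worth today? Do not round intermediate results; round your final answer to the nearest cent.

$63.40

PV of 5-year annuity: $3.80 × [1 − (1+0.128)^−5] / 0.128 = 13.43096
Perpetuity value at year 5: $11.68 / 0.128 = 91.25000
PV of perpetuity: 91.25000 / (1+0.128)^5 = 49.96747
Total PV = 13.43096 + 49.96747 = 63.39843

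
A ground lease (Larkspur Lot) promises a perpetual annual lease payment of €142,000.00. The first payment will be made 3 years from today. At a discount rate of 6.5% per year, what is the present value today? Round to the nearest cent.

Value at end of year 2: C / r = €142,000.00 / 0.065 = €2,184,615.3846
Discount to today: PV = €2,184,615.3846 / (1 + 0.065)^2 = €2,184,615.3846 / 1.134225 = €1,926,086.43

€1926086.43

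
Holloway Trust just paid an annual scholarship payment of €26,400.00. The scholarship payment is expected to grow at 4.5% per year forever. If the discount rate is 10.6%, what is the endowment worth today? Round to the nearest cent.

D₁ = D₀ × (1 + g) = €26,400.00 × 1.045 = €27,588.0000
Growing perpetuity: P = D₁ / (r − g) = €27,588.0000 / (0.106 − 0.045) = €452,262.30

€452262.30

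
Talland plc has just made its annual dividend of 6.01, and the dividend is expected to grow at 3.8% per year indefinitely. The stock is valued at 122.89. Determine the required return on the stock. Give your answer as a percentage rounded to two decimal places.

8.88%

D₁ = 6.01 × 1.038 = 6.2384
P = D₁/(r − g) ⇒ r = D₁/P + g = 6.2384/122.89 + 0.038 = 0.050764 + 0.038 = 0.088764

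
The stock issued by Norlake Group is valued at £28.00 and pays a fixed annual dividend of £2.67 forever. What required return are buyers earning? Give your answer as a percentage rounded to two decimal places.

P = C/r ⇒ r = C/P = £2.67/£28.00 = 0.095357

9.54%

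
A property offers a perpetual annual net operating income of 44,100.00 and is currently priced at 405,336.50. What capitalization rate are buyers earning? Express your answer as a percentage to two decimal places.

10.88%

P = C/r ⇒ r = C/P = 44,100.00/405,336.50 = 0.108798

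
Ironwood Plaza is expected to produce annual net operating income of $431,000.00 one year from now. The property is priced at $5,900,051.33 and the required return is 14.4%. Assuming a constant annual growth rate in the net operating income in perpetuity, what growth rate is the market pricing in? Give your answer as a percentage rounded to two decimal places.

P = D₁/(r−g) ⇒ g = r − D₁/P = 0.144 − $431,000.00/$5,900,051.33 = 0.070950

7.09%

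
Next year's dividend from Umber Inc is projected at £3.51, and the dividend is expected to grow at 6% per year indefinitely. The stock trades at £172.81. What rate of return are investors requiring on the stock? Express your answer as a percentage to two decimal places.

8.03%

P = D₁/(r − g) ⇒ r = D₁/P + g = £3.5100/£172.81 + 0.06 = 0.020311 + 0.06 = 0.080311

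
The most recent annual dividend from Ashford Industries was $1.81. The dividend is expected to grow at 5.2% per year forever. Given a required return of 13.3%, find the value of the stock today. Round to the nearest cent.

D₁ = D₀ × (1 + g) = $1.81 × 1.052 = $1.9041
Growing perpetuity: P = D₁ / (r − g) = $1.9041 / (0.133 − 0.052) = $23.51

$23.51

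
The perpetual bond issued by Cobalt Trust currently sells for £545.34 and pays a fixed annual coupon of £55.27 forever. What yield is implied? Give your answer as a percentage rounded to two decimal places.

P = C/r ⇒ r = C/P = £55.27/£545.34 = 0.101350

10.13%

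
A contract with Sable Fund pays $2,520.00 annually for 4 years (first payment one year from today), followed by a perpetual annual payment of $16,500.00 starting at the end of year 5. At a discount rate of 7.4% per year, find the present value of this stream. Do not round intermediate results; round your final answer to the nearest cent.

PV of 4-year annuity: $2,520.00 × [1 − (1+0.074)^−4] / 0.074 = 8459.25669
Perpetuity value at year 4: $16,500.00 / 0.074 = 222972.97297
PV of perpetuity: 222972.97297 / (1+0.074)^4 = 167584.98276
Total PV = 8459.25669 + 167584.98276 = 176044.23944

$176044.24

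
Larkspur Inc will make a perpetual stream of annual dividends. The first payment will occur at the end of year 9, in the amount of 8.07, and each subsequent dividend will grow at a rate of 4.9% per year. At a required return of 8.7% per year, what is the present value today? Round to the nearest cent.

Value at end of year 8: C₁ / (r − g) = 8.07 / (0.087 − 0.049) = 212.3684
Discount to today: PV = 212.3684 / (1 + 0.087)^8 = 212.3684 / 1.949110 = 108.96

108.96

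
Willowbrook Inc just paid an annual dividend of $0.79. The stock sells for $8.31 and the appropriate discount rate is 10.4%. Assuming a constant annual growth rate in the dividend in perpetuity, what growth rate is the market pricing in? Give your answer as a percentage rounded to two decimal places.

P = D₀(1+g)/(r−g) ⇒ P(r−g) = D₀(1+g) ⇒ g(P+D₀) = P·r − D₀
g = (P·r − D₀)/(P + D₀) = ($8.31×0.104 − $0.79) / ($8.31 + $0.79) = 0.008158

0.82%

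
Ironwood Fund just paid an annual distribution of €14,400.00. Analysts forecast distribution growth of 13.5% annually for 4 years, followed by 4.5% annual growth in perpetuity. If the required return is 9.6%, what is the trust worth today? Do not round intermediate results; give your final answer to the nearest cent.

D_1 = 16344.00000
D_2 = 18550.44000
D_3 = 21054.74940
D_4 = 23897.14057
Terminal value at year 4: TV = D_4×(1+g_2)/(r−g_2) = 24972.51189/0.051 = 489657.09597
P_0 = D_1/(1+r)^1 + D_2/(1+r)^2 + D_3/(1+r)^3 + D_4/(1+r)^4 + TV/(1+r)^4
    = 14912.40876 + 15443.05104 + 15992.57567 + 16561.65455 + 339351.54905 = 402261.23906

€402261.24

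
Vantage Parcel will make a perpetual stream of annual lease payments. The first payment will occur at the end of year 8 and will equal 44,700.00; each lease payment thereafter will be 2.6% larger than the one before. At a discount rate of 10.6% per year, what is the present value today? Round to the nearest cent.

276014.34

Value at end of year 7: C₁ / (r − g) = 44,700.00 / (0.106 − 0.026) = 558,750.0000
Discount to today: PV = 558,750.0000 / (1 + 0.106)^7 = 558,750.0000 / 2.024351 = 276,014.34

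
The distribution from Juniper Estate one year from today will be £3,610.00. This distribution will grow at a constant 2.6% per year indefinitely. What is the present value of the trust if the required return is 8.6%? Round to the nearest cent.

Growing perpetuity: P = D₁ / (r − g) = £3,610.0000 / (0.086 − 0.026) = £60,166.67

£60166.67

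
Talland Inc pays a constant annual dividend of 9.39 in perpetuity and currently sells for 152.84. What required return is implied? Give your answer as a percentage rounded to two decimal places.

6.14%

P = C/r ⇒ r = C/P = 9.39/152.84 = 0.061437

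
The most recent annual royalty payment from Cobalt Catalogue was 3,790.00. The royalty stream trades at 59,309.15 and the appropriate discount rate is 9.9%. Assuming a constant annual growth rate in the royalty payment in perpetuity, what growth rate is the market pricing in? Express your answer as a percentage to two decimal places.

P = D₀(1+g)/(r−g) ⇒ P(r−g) = D₀(1+g) ⇒ g(P+D₀) = P·r − D₀
g = (P·r − D₀)/(P + D₀) = (59,309.15×0.099 − 3,790.00) / (59,309.15 + 3,790.00) = 0.032989

3.30%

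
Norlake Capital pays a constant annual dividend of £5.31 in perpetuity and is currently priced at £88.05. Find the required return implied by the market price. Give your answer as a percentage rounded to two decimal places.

6.03%

P = C/r ⇒ r = C/P = £5.31/£88.05 = 0.060307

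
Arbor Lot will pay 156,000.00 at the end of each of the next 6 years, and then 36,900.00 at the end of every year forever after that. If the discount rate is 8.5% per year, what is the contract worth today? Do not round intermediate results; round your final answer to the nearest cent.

976449.88

PV of 6-year annuity: 156,000.00 × [1 − (1+0.085)^−6] / 0.085 = 710359.59845
Perpetuity value at year 6: 36,900.00 / 0.085 = 434117.64706
PV of perpetuity: 434117.64706 / (1+0.085)^6 = 266090.28050
Total PV = 710359.59845 + 266090.28050 = 976449.87895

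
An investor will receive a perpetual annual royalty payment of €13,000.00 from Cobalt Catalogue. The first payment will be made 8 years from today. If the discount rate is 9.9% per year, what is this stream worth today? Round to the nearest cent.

Value at end of year 7: C / r = €13,000.00 / 0.099 = €131,313.1313
Discount to today: PV = €131,313.1313 / (1 + 0.099)^7 = €131,313.1313 / 1.936350 = €67,814.77

€67814.77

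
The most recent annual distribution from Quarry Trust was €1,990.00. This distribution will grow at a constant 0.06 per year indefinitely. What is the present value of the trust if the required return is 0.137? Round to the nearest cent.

D₁ = D₀ × (1 + g) = €1,990.00 × 1.06 = €2,109.4000
Growing perpetuity: P = D₁ / (r − g) = €2,109.4000 / (0.137 − 0.06) = €27,394.81

€27394.81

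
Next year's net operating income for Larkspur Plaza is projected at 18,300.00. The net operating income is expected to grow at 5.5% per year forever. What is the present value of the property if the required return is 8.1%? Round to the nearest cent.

Growing perpetuity: P = D₁ / (r − g) = 18,300.0000 / (0.081 − 0.055) = 703,846.15

703846.15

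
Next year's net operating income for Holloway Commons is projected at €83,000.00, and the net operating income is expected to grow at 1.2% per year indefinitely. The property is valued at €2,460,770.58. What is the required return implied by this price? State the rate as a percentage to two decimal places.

4.57%

P = D₁/(r − g) ⇒ r = D₁/P + g = €83,000.0000/€2,460,770.58 + 0.012 = 0.033729 + 0.012 = 0.045729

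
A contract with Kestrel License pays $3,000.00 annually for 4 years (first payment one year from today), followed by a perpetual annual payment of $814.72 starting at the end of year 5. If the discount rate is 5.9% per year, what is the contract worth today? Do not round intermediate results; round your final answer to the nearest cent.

PV of 4-year annuity: $3,000.00 × [1 − (1+0.059)^−4] / 0.059 = 10419.16480
Perpetuity value at year 4: $814.72 / 0.059 = 13808.81356
PV of perpetuity: 13808.81356 / (1+0.059)^4 = 10979.24624
Total PV = 10419.16480 + 10979.24624 = 21398.41105

$21398.41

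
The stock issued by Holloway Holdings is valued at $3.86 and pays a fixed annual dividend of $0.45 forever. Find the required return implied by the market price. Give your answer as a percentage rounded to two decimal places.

11.66%

P = C/r ⇒ r = C/P = $0.45/$3.86 = 0.116580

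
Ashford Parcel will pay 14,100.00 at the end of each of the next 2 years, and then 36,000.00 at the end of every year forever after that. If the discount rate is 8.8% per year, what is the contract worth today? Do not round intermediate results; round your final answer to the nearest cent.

PV of 2-year annuity: 14,100.00 × [1 − (1+0.088)^−2] / 0.088 = 24870.91804
Perpetuity value at year 2: 36,000.00 / 0.088 = 409090.90909
PV of perpetuity: 409090.90909 / (1+0.088)^2 = 345590.69283
Total PV = 24870.91804 + 345590.69283 = 370461.61086

370461.61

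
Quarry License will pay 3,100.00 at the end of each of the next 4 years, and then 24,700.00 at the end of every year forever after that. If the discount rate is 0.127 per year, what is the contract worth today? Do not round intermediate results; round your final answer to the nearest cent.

129837.06

PV of 4-year annuity: 3,100.00 × [1 − (1+0.127)^−4] / 0.127 = 9278.63426
Perpetuity value at year 4: 24,700.00 / 0.127 = 194488.18898
PV of perpetuity: 194488.18898 / (1+0.127)^4 = 120558.42569
Total PV = 9278.63426 + 120558.42569 = 129837.05995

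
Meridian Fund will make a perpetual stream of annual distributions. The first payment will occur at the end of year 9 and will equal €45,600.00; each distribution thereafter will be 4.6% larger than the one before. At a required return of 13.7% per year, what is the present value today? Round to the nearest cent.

Value at end of year 8: C₁ / (r − g) = €45,600.00 / (0.137 − 0.046) = €501,098.9011
Discount to today: PV = €501,098.9011 / (1 + 0.137)^8 = €501,098.9011 / 2.793082 = €179,407.14

€179407.14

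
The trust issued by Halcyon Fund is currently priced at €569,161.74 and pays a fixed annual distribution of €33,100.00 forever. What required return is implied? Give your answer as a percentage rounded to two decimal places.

5.82%

P = C/r ⇒ r = C/P = €33,100.00/€569,161.74 = 0.058156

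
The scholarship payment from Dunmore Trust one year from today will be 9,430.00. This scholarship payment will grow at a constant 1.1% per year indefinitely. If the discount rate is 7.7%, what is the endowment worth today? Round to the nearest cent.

142878.79

Growing perpetuity: P = D₁ / (r − g) = 9,430.0000 / (0.077 − 0.011) = 142,878.79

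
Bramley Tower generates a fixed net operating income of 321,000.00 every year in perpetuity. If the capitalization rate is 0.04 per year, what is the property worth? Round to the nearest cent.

Level perpetuity: PV = C / r = 321,000.00 / 0.04 = 8,025,000.00

8025000.00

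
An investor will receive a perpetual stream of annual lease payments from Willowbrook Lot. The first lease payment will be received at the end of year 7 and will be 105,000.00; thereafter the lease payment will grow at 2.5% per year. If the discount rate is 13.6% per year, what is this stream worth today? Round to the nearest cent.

Value at end of year 6: C₁ / (r − g) = 105,000.00 / (0.136 − 0.025) = 945,945.9459
Discount to today: PV = 945,945.9459 / (1 + 0.136)^6 = 945,945.9459 / 2.149166 = 440,145.57

440145.57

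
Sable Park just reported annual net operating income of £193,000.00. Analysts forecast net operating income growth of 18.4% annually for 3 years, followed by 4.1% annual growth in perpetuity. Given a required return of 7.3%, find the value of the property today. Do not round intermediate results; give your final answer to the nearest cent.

£9142829.96

D_1 = 228512.00000
D_2 = 270558.20800
D_3 = 320340.91827
Terminal value at year 3: TV = D_3×(1+g_2)/(r−g_2) = 333474.89592/0.032 = 10421090.49754
P_0 = D_1/(1+r)^1 + D_2/(1+r)^2 + D_3/(1+r)^3 + TV/(1+r)^3
    = 212965.51724 + 234996.43282 + 259306.40863 + 8435561.60564 = 9142829.96433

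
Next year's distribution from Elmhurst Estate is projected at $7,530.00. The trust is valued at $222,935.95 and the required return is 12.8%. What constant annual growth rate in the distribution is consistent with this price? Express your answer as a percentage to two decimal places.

9.42%

P = D₁/(r−g) ⇒ g = r − D₁/P = 0.128 − $7,530.00/$222,935.95 = 0.094223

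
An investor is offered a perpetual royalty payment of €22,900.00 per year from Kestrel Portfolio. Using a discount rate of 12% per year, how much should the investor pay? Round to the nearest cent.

Level perpetuity: PV = C / r = €22,900.00 / 0.12 = €190,833.33

€190833.33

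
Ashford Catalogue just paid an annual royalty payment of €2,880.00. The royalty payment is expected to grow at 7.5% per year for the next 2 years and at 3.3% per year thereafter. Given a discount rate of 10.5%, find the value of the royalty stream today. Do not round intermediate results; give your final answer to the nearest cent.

€44634.39

D_1 = 3096.00000
D_2 = 3328.20000
Terminal value at year 2: TV = D_2×(1+g_2)/(r−g_2) = 3438.03060/0.072 = 47750.42500
P_0 = D_1/(1+r)^1 + D_2/(1+r)^2 + TV/(1+r)^2
    = 2801.80995 + 2725.74272 + 39106.83647 = 44634.38914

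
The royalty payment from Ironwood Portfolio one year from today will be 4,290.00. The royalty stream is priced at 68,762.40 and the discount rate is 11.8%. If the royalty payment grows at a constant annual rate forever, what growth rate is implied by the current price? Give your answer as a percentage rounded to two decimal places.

5.56%

P = D₁/(r−g) ⇒ g = r − D₁/P = 0.118 − 4,290.00/68,762.40 = 0.055611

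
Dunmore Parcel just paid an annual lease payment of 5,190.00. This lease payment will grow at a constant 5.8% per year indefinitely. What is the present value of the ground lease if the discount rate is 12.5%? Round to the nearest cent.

81955.52

D₁ = D₀ × (1 + g) = 5,190.00 × 1.058 = 5,491.0200
Growing perpetuity: P = D₁ / (r − g) = 5,491.0200 / (0.125 − 0.058) = 81,955.52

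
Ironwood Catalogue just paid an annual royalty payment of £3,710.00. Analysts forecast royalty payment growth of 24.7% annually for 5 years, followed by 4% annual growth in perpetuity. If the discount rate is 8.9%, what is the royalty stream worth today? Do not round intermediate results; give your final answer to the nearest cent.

£183391.92

D_1 = 4626.37000
D_2 = 5769.08339
D_3 = 7194.04699
D_4 = 8970.97659
D_5 = 11186.80781
Terminal value at year 5: TV = D_5×(1+g_2)/(r−g_2) = 11634.28012/0.049 = 237434.28825
P_0 = D_1/(1+r)^1 + D_2/(1+r)^2 + D_3/(1+r)^3 + D_4/(1+r)^4 + D_5/(1+r)^5 + TV/(1+r)^5
    = 4248.27365 + 4864.64393 + 5570.44167 + 6378.64165 + 7304.10114 + 155025.82011 = 183391.92214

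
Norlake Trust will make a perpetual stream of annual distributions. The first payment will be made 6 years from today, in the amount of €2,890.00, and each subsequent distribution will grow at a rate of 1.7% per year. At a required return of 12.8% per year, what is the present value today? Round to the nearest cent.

€14257.04

Value at end of year 5: C₁ / (r − g) = €2,890.00 / (0.128 − 0.017) = €26,036.0360
Discount to today: PV = €26,036.0360 / (1 + 0.128)^5 = €26,036.0360 / 1.826188 = €14,257.04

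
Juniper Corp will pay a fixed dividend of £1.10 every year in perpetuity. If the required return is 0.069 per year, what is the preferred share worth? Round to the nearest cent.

£15.94

Level perpetuity: PV = C / r = £1.10 / 0.069 = £15.94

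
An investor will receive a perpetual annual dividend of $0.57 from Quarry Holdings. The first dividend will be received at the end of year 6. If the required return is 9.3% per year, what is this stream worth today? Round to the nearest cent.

$3.93

Value at end of year 5: C / r = $0.57 / 0.093 = $6.1290
Discount to today: PV = $6.1290 / (1 + 0.093)^5 = $6.1290 / 1.559915 = $3.93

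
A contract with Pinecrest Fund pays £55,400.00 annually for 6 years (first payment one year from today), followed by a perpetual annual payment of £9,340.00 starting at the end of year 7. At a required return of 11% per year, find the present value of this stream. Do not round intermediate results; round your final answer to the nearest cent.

PV of 6-year annuity: £55,400.00 × [1 − (1+0.11)^−6] / 0.11 = 234371.79710
Perpetuity value at year 6: £9,340.00 / 0.11 = 84909.09091
PV of perpetuity: 84909.09091 / (1+0.11)^6 = 45395.86736
Total PV = 234371.79710 + 45395.86736 = 279767.66445

£279767.66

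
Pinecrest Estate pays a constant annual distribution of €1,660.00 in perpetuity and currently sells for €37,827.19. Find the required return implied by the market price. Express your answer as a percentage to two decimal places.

4.39%

P = C/r ⇒ r = C/P = €1,660.00/€37,827.19 = 0.043884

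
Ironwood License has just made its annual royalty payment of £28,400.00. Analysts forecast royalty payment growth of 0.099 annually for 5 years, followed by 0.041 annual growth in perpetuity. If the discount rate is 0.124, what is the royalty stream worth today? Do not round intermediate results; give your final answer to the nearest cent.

D_1 = 31211.60000
D_2 = 34301.54840
D_3 = 37697.40169
D_4 = 41429.44446
D_5 = 45530.95946
Terminal value at year 5: TV = D_5×(1+g_2)/(r−g_2) = 47397.72880/0.083 = 571056.97347
P_0 = D_1/(1+r)^1 + D_2/(1+r)^2 + D_3/(1+r)^3 + D_4/(1+r)^4 + D_5/(1+r)^5 + TV/(1+r)^5
    = 27768.32740 + 27150.70446 + 26546.81869 + 25956.36453 + 25379.04326 + 318308.24135 = 451109.49970

£451109.50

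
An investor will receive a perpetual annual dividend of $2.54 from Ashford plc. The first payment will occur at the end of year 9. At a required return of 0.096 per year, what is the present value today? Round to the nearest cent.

$12.71

Value at end of year 8: C / r = $2.54 / 0.096 = $26.4583
Discount to today: PV = $26.4583 / (1 + 0.096)^8 = $26.4583 / 2.082018 = $12.71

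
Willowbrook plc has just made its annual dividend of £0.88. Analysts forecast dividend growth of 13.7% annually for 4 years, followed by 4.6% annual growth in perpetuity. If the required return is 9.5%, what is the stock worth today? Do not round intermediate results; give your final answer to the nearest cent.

£25.71

D_1 = 1.00056
D_2 = 1.13764
D_3 = 1.29349
D_4 = 1.47070
Terminal value at year 4: TV = D_4×(1+g_2)/(r−g_2) = 1.53835/0.049 = 31.39497
P_0 = D_1/(1+r)^1 + D_2/(1+r)^2 + D_3/(1+r)^3 + D_4/(1+r)^4 + TV/(1+r)^4
    = 0.91375 + 0.94880 + 0.98519 + 1.02298 + 21.83754 = 25.70827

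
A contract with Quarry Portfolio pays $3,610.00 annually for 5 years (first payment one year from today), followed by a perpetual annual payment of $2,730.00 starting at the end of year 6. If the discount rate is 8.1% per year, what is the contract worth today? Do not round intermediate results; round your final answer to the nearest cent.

$37208.05

PV of 5-year annuity: $3,610.00 × [1 − (1+0.081)^−5] / 0.081 = 14375.77398
Perpetuity value at year 5: $2,730.00 / 0.081 = 33703.70370
PV of perpetuity: 33703.70370 / (1+0.081)^5 = 22832.27352
Total PV = 14375.77398 + 22832.27352 = 37208.04750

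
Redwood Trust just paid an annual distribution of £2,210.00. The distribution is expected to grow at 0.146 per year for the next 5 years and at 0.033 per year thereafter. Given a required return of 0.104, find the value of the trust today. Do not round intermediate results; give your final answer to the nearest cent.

D_1 = 2532.66000
D_2 = 2902.42836
D_3 = 3326.18290
D_4 = 3811.80560
D_5 = 4368.32922
Terminal value at year 5: TV = D_5×(1+g_2)/(r−g_2) = 4512.48409/0.071 = 63556.11390
P_0 = D_1/(1+r)^1 + D_2/(1+r)^2 + D_3/(1+r)^3 + D_4/(1+r)^4 + D_5/(1+r)^5 + TV/(1+r)^5
    = 2294.07609 + 2381.35072 + 2471.94559 + 2565.98699 + 2663.60606 + 38753.59245 = 51130.55790

£51130.56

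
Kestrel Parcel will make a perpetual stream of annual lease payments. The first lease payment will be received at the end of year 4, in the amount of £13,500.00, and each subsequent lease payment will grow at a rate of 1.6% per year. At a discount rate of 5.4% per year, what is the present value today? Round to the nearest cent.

Value at end of year 3: C₁ / (r − g) = £13,500.00 / (0.054 − 0.016) = £355,263.1579
Discount to today: PV = £355,263.1579 / (1 + 0.054)^3 = £355,263.1579 / 1.170905 = £303,408.92

£303408.92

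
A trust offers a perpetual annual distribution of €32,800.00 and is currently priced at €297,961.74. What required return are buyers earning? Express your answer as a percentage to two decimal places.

11.01%

P = C/r ⇒ r = C/P = €32,800.00/€297,961.74 = 0.110081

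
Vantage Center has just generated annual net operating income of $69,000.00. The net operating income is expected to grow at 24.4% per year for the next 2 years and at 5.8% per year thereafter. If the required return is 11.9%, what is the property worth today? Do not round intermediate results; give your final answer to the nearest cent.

D_1 = 85836.00000
D_2 = 106779.98400
Terminal value at year 2: TV = D_2×(1+g_2)/(r−g_2) = 112973.22307/0.061 = 1852020.05036
P_0 = D_1/(1+r)^1 + D_2/(1+r)^2 + TV/(1+r)^2
    = 76707.77480 + 85276.56108 + 1479059.04301 = 1641043.37890

$1641043.38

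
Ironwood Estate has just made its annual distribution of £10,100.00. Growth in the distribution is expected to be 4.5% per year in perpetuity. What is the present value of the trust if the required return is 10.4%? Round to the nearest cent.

£178889.83

D₁ = D₀ × (1 + g) = £10,100.00 × 1.045 = £10,554.5000
Growing perpetuity: P = D₁ / (r − g) = £10,554.5000 / (0.104 − 0.045) = £178,889.83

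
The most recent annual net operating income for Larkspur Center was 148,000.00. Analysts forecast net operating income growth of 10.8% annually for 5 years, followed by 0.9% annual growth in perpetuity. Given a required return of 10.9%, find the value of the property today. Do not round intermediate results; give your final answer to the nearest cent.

D_1 = 163984.00000
D_2 = 181694.27200
D_3 = 201317.25338
D_4 = 223059.51674
D_5 = 247149.94455
Terminal value at year 5: TV = D_5×(1+g_2)/(r−g_2) = 249374.29405/0.1 = 2493742.94050
P_0 = D_1/(1+r)^1 + D_2/(1+r)^2 + D_3/(1+r)^3 + D_4/(1+r)^4 + D_5/(1+r)^5 + TV/(1+r)^5
    = 147866.54644 + 147733.21321 + 147600.00022 + 147466.90734 + 147333.93448 + 1486599.39885 = 2224600.00054

2224600.00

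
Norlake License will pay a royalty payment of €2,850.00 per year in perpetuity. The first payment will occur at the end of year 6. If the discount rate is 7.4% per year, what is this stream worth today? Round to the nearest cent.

Value at end of year 5: C / r = €2,850.00 / 0.074 = €38,513.5135
Discount to today: PV = €38,513.5135 / (1 + 0.074)^5 = €38,513.5135 / 1.428964 = €26,952.05

€26952.05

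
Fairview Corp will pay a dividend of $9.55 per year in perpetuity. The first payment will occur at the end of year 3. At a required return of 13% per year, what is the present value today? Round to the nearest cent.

$57.53

Value at end of year 2: C / r = $9.55 / 0.13 = $73.4615
Discount to today: PV = $73.4615 / (1 + 0.13)^2 = $73.4615 / 1.276900 = $57.53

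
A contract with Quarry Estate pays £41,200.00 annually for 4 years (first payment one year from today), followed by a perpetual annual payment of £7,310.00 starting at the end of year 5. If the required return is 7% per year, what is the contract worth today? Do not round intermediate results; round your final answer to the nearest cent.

PV of 4-year annuity: £41,200.00 × [1 − (1+0.07)^−4] / 0.07 = 139553.10377
Perpetuity value at year 4: £7,310.00 / 0.07 = 104428.57143
PV of perpetuity: 104428.57143 / (1+0.07)^4 = 79668.05714
Total PV = 139553.10377 + 79668.05714 = 219221.16091

£219221.16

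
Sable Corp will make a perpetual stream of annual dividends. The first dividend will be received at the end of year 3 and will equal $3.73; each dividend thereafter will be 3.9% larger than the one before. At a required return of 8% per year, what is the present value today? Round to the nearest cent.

$78.00

Value at end of year 2: C₁ / (r − g) = $3.73 / (0.08 − 0.039) = $90.9756
Discount to today: PV = $90.9756 / (1 + 0.08)^2 = $90.9756 / 1.166400 = $78.00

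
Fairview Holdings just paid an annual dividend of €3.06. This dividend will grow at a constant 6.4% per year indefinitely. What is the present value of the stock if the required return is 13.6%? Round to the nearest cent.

€45.22

D₁ = D₀ × (1 + g) = €3.06 × 1.064 = €3.2558
Growing perpetuity: P = D₁ / (r − g) = €3.2558 / (0.136 − 0.064) = €45.22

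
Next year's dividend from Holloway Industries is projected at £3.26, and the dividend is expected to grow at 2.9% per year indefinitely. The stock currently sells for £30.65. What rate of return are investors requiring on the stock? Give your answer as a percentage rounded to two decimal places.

P = D₁/(r − g) ⇒ r = D₁/P + g = £3.2600/£30.65 + 0.029 = 0.106362 + 0.029 = 0.135362

13.54%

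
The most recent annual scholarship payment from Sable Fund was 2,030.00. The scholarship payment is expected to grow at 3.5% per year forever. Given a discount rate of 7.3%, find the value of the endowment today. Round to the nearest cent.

55290.79

D₁ = D₀ × (1 + g) = 2,030.00 × 1.035 = 2,101.0500
Growing perpetuity: P = D₁ / (r − g) = 2,101.0500 / (0.073 − 0.035) = 55,290.79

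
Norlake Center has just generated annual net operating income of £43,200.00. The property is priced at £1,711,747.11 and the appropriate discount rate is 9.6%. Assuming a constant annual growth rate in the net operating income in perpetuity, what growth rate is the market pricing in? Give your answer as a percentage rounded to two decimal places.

6.90%

P = D₀(1+g)/(r−g) ⇒ P(r−g) = D₀(1+g) ⇒ g(P+D₀) = P·r − D₀
g = (P·r − D₀)/(P + D₀) = (£1,711,747.11×0.096 − £43,200.00) / (£1,711,747.11 + £43,200.00) = 0.069021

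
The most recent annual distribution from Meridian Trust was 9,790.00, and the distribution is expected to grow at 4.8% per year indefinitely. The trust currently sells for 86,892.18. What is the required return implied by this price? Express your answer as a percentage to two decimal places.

D₁ = 9,790.00 × 1.048 = 10,259.9200
P = D₁/(r − g) ⇒ r = D₁/P + g = 10,259.9200/86,892.18 + 0.048 = 0.118076 + 0.048 = 0.166076

16.61%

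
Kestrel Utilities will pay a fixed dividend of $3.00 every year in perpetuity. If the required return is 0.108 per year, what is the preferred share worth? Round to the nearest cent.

$27.78

Level perpetuity: PV = C / r = $3.00 / 0.108 = $27.78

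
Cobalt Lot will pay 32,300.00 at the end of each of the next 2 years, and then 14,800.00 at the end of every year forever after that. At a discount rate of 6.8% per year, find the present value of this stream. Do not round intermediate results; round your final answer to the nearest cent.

PV of 2-year annuity: 32,300.00 × [1 − (1+0.068)^−2] / 0.068 = 58561.27874
Perpetuity value at year 2: 14,800.00 / 0.068 = 217647.05882
PV of perpetuity: 217647.05882 / (1+0.068)^2 = 190814.02708
Total PV = 58561.27874 + 190814.02708 = 249375.30582

249375.31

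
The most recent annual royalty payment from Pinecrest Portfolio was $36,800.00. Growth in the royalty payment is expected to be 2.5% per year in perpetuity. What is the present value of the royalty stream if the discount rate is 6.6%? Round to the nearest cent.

D₁ = D₀ × (1 + g) = $36,800.00 × 1.025 = $37,720.0000
Growing perpetuity: P = D₁ / (r − g) = $37,720.0000 / (0.066 − 0.025) = $920,000.00

$920000.00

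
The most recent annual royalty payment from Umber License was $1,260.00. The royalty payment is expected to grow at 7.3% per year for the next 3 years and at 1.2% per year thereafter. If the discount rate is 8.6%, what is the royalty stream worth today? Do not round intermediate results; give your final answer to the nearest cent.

$20310.15

D_1 = 1351.98000
D_2 = 1450.67454
D_3 = 1556.57378
Terminal value at year 3: TV = D_3×(1+g_2)/(r−g_2) = 1575.25267/0.074 = 21287.19820
P_0 = D_1/(1+r)^1 + D_2/(1+r)^2 + D_3/(1+r)^3 + TV/(1+r)^3
    = 1244.91713 + 1230.01480 + 1215.29087 + 16619.92379 = 20310.14659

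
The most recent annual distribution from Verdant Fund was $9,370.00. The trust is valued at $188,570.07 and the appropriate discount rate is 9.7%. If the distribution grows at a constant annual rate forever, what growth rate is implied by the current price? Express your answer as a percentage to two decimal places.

P = D₀(1+g)/(r−g) ⇒ P(r−g) = D₀(1+g) ⇒ g(P+D₀) = P·r − D₀
g = (P·r − D₀)/(P + D₀) = ($188,570.07×0.097 − $9,370.00) / ($188,570.07 + $9,370.00) = 0.045071

4.51%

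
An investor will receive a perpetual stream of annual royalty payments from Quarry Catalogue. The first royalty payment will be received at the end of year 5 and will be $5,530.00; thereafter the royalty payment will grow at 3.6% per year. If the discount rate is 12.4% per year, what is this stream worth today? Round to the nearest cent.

Value at end of year 4: C₁ / (r − g) = $5,530.00 / (0.124 − 0.036) = $62,840.9091
Discount to today: PV = $62,840.9091 / (1 + 0.124)^4 = $62,840.9091 / 1.596119 = $39,371.07

$39371.07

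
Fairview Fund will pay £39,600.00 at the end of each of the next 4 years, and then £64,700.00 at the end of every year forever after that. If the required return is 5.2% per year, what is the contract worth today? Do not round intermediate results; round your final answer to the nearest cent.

£1155639.35

PV of 4-year annuity: £39,600.00 × [1 − (1+0.052)^−4] / 0.052 = 139769.72251
Perpetuity value at year 4: £64,700.00 / 0.052 = 1244230.76923
PV of perpetuity: 1244230.76923 / (1+0.052)^4 = 1015869.63170
Total PV = 139769.72251 + 1015869.63170 = 1155639.35421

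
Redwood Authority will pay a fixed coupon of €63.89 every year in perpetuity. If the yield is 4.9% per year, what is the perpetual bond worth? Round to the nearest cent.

€1303.88

Level perpetuity: PV = C / r = €63.89 / 0.049 = €1,303.88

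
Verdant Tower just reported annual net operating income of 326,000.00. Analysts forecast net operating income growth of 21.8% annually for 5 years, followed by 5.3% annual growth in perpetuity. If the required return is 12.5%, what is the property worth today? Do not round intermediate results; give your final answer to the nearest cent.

9173954.69

D_1 = 397068.00000
D_2 = 483628.82400
D_3 = 589059.90763
D_4 = 717474.96750
D_5 = 873884.51041
Terminal value at year 5: TV = D_5×(1+g_2)/(r−g_2) = 920200.38946/0.072 = 12780560.96474
P_0 = D_1/(1+r)^1 + D_2/(1+r)^2 + D_3/(1+r)^3 + D_4/(1+r)^4 + D_5/(1+r)^5 + TV/(1+r)^5
    = 352949.33333 + 382126.47822 + 413715.60042 + 447916.09006 + 484943.82017 + 7092303.36996 = 9173954.69216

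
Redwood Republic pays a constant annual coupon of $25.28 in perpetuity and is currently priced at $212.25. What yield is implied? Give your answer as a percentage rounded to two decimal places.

11.91%

P = C/r ⇒ r = C/P = $25.28/$212.25 = 0.119105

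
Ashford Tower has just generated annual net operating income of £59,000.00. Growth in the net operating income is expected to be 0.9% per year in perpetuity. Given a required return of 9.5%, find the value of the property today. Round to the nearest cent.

£692220.93

D₁ = D₀ × (1 + g) = £59,000.00 × 1.009 = £59,531.0000
Growing perpetuity: P = D₁ / (r − g) = £59,531.0000 / (0.095 − 0.009) = £692,220.93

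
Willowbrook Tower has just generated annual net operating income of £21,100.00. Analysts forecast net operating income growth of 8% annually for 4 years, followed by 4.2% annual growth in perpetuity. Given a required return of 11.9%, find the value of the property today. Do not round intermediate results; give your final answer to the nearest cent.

D_1 = 22788.00000
D_2 = 24611.04000
D_3 = 26579.92320
D_4 = 28706.31706
Terminal value at year 4: TV = D_4×(1+g_2)/(r−g_2) = 29911.98237/0.077 = 388467.30354
P_0 = D_1/(1+r)^1 + D_2/(1+r)^2 + D_3/(1+r)^3 + D_4/(1+r)^4 + TV/(1+r)^4
    = 20364.61126 + 19654.85269 + 18969.83102 + 18308.68409 + 247761.67301 = 325059.65206

£325059.65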